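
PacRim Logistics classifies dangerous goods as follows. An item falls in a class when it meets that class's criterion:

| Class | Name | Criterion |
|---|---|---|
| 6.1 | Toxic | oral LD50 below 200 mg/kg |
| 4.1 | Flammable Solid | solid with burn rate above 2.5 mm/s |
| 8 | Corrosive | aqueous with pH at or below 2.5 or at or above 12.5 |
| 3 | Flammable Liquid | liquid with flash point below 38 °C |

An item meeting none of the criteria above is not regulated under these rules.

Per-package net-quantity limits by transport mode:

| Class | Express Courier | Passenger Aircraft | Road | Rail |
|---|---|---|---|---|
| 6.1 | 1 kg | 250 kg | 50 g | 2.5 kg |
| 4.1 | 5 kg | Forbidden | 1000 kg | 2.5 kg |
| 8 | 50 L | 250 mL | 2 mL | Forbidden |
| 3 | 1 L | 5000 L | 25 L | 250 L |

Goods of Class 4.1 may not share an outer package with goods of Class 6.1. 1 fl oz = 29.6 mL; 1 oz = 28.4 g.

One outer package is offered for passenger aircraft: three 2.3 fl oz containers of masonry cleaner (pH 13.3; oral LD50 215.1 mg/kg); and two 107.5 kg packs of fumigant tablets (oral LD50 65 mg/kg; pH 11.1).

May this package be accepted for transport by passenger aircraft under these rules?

pH 13.3 meets the Class 8 criterion (Corrosive), so the masonry cleaner is Class 8.
Fumigant tablets: oral LD50 65 mg/kg < 200 mg/kg → Class 6.1 (Toxic).
Class 6.1 quantity: two 107.5 kg packs = 215 kg.
That is within the Class 6.1 passenger aircraft limit of 250 kg.
Class 8 quantity: three 2.3 fl oz containers = 204.24 mL.
204.24 mL ≤ 250 mL (passenger aircraft limit, Class 8) — within limit.
The segregation rule (Class 4.1 with Class 6.1) does not apply to Class 6.1 with Class 8.
Every hazard class is within its passenger aircraft limit and no segregation rule is violated.

Yes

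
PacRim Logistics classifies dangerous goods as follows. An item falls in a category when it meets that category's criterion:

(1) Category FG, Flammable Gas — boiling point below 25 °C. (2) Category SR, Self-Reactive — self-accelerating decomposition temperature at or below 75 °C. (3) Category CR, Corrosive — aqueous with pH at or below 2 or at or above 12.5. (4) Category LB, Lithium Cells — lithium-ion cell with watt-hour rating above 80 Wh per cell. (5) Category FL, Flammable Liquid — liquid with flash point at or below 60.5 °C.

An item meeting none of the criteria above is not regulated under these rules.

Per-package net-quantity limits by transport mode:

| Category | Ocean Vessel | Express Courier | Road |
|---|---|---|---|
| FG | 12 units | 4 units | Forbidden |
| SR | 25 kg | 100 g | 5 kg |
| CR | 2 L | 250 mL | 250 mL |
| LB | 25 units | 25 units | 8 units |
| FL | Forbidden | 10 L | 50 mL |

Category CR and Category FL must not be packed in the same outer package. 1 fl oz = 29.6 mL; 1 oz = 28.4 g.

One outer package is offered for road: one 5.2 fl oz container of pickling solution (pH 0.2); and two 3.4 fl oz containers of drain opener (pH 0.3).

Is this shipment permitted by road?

No

The pickling solution has pH 0.2, which is ≤ 2, so it is Category CR (Corrosive).
The drain opener has pH 0.3, which is ≤ 2, so it is Category CR (Corrosive).
Total Category CR: (one 5.2 fl oz container = 153.92 mL) + (two 3.4 fl oz containers = 201.28 mL) = 355.2 mL.
355.2 mL exceeds the road limit of 250 mL for Category CR.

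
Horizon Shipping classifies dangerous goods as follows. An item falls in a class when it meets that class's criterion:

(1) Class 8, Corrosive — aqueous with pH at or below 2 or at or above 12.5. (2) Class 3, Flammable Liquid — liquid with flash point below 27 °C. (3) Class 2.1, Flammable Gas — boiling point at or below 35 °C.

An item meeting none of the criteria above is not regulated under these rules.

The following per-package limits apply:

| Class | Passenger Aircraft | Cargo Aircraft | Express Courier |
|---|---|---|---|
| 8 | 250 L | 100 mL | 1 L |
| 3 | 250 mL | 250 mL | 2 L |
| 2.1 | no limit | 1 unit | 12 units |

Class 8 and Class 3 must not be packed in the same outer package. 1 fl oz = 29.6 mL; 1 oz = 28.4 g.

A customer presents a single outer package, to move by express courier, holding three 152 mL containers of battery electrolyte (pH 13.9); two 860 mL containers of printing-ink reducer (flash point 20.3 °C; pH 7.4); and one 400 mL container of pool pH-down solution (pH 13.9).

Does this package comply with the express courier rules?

No

pH 13.9 meets the Class 8 criterion (Corrosive), so the battery electrolyte is Class 8.
The printing-ink reducer has flash point 20.3 °C, which is < 27 °C, so it is Class 3 (Flammable Liquid).
With pH 13.9 (≥ 12.5), the pool pH-down solution falls in Class 8.
Total Class 8: (three 152 mL containers = 456 mL) + 400 mL = 856 mL.
856 mL is within the express courier limit of 1 L for Class 8.
Class 3 quantity: two 860 mL containers = 1.72 L.
That is within the Class 3 express courier limit of 2 L.
Class 8 and Class 3 may not share an outer package.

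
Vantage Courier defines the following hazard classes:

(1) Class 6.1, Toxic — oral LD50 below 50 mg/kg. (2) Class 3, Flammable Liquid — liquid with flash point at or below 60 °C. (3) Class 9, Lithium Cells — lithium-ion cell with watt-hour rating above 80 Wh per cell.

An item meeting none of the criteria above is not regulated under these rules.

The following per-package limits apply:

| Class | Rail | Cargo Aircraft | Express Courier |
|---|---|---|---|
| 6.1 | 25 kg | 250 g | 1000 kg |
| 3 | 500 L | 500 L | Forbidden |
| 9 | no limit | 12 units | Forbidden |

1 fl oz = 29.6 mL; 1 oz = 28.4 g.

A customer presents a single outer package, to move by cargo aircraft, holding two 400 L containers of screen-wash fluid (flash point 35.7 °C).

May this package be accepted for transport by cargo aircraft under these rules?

Flash point 35.7 °C meets the Class 3 criterion (Flammable Liquid), so the screen-wash fluid is Class 3.
Class 3 quantity: two 400 L containers = 800 L.
800 L exceeds the cargo aircraft limit of 500 L for Class 3.

No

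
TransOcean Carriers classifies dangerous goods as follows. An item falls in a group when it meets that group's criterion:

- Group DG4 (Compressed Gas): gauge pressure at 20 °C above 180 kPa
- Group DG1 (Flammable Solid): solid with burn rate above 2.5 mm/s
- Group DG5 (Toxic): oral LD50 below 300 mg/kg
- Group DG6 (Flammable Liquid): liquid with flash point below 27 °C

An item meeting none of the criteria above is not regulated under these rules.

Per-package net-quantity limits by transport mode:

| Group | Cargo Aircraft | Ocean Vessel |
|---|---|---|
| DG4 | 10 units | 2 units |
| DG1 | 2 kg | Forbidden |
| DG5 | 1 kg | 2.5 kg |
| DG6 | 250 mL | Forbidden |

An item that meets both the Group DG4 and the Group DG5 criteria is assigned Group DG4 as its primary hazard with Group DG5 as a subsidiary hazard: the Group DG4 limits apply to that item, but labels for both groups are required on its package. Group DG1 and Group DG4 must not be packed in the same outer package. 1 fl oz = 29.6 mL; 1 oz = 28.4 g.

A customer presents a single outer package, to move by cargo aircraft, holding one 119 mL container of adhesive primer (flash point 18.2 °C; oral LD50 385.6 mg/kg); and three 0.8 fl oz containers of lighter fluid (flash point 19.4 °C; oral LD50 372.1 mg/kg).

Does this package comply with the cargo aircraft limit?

With flash point 18.2 °C (< 27 °C), the adhesive primer falls in Group DG6.
The lighter fluid has flash point 19.4 °C, which is < 27 °C, so it is Group DG6 (Flammable Liquid).
Total Group DG6: 119 mL + (three 0.8 fl oz containers = 71.04 mL) = 190.04 mL.
That is within the Group DG6 cargo aircraft limit of 250 mL.

Yes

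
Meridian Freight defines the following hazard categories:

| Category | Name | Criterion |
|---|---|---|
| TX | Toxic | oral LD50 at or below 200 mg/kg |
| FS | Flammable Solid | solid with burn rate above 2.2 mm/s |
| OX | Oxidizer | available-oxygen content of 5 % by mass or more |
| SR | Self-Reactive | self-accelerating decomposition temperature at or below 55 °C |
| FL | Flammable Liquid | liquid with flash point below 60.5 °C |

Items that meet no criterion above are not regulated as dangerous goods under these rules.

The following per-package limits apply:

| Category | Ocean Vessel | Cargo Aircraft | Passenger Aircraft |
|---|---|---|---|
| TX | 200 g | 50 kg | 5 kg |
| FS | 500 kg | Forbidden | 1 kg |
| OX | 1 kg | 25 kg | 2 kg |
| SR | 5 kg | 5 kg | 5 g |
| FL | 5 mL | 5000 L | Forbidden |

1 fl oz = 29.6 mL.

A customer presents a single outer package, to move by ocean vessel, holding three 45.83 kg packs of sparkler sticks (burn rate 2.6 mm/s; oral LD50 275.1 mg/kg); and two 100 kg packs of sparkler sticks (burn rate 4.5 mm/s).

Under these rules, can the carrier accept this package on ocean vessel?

Yes

With burn rate 2.6 mm/s (> 2.2 mm/s), the sparkler sticks fall in Category FS.
The sparkler sticks have burn rate 4.5 mm/s, which is > 2.2 mm/s, so they are Category FS (Flammable Solid).
Category FS net quantity: (three 45.83 kg packs = 137.49 kg) + (two 100 kg packs = 200 kg) = 337.49 kg.
That is within the Category FS ocean vessel limit of 500 kg.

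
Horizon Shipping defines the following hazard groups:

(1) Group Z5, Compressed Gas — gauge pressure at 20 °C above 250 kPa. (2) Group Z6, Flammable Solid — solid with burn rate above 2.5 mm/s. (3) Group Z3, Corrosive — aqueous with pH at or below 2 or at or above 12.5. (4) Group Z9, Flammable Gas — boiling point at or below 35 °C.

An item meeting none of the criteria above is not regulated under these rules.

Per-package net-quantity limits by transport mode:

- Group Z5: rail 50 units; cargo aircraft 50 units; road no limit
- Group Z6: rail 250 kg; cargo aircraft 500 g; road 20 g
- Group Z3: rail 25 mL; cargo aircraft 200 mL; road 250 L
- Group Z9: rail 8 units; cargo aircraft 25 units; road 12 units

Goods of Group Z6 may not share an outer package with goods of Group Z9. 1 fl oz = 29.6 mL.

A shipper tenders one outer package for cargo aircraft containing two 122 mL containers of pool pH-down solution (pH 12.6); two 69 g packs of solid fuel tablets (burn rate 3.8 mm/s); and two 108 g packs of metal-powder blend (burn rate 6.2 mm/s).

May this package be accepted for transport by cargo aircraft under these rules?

No

Pool pH-down solution: pH 12.6 ≥ 12.5 → Group Z3 (Corrosive).
With burn rate 3.8 mm/s (> 2.5 mm/s), the solid fuel tablets fall in Group Z6.
Burn rate 6.2 mm/s meets the Group Z6 criterion (Flammable Solid), so the metal-powder blend is Group Z6.
Total Group Z6: (two 69 g packs = 138 g) + (two 108 g packs = 216 g) = 354 g.
354 g is within the cargo aircraft limit of 500 g for Group Z6.
Group Z3 quantity: two 122 mL containers = 244 mL.
That exceeds the Group Z3 cargo aircraft limit of 200 mL.
The segregation rule (Group Z6 with Group Z9) does not apply to Group Z6 with Group Z3.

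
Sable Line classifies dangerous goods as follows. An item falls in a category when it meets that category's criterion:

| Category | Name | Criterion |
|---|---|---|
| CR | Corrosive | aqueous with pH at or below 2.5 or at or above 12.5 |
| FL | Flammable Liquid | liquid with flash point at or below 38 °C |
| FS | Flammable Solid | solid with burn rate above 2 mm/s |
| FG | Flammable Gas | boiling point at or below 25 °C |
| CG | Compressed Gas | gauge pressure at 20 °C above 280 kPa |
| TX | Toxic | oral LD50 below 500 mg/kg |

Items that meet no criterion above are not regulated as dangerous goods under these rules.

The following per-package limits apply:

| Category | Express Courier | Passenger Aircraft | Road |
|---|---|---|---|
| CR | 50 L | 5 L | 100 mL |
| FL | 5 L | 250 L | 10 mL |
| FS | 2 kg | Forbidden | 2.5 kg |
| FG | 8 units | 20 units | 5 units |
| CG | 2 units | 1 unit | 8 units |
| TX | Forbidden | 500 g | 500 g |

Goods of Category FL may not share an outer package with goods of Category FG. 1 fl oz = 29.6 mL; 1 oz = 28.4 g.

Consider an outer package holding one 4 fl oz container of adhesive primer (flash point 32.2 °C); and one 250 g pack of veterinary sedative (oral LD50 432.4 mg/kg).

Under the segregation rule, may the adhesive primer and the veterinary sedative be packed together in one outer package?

Flash point 32.2 °C meets the Category FL criterion (Flammable Liquid), so the adhesive primer is Category FL.
With oral LD50 432.4 mg/kg (< 500 mg/kg), the veterinary sedative falls in Category TX.
No segregation rule bars Category FL with Category TX.

Yes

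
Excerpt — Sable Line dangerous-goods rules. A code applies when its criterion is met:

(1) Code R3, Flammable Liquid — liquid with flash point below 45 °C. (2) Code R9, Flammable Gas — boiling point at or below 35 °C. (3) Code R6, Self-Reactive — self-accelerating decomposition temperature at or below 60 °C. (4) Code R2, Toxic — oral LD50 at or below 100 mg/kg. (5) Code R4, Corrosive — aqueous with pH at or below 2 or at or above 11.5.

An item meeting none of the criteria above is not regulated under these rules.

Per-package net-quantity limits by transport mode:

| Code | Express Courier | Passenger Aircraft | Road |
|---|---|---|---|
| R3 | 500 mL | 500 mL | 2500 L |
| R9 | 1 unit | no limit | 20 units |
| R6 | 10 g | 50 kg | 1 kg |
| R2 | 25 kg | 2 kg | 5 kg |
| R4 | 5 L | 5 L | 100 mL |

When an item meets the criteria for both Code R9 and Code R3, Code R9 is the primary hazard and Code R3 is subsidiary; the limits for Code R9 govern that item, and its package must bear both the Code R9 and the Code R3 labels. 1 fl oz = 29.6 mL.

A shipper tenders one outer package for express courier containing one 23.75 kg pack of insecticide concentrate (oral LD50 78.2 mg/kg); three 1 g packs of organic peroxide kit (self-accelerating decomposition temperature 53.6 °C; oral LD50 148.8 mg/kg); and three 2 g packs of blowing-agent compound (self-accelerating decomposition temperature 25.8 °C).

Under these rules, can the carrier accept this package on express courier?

Insecticide concentrate: oral LD50 78.2 mg/kg ≤ 100 mg/kg → Code R2 (Toxic).
The organic peroxide kit has self-accelerating decomposition temperature 53.6 °C, which is ≤ 60 °C, so it is Code R6 (Self-Reactive).
With self-accelerating decomposition temperature 25.8 °C (≤ 60 °C), the blowing-agent compound falls in Code R6.
Total Code R6: (three 1 g packs = 3 g) + (three 2 g packs = 6 g) = 9 g.
9 g ≤ 10 g (express courier limit, Code R6) — within limit.
Code R2 quantity: 23.75 kg.
That is within the Code R2 express courier limit of 25 kg.
Every hazard code is within its express courier limit and no segregation rule is violated.

Yes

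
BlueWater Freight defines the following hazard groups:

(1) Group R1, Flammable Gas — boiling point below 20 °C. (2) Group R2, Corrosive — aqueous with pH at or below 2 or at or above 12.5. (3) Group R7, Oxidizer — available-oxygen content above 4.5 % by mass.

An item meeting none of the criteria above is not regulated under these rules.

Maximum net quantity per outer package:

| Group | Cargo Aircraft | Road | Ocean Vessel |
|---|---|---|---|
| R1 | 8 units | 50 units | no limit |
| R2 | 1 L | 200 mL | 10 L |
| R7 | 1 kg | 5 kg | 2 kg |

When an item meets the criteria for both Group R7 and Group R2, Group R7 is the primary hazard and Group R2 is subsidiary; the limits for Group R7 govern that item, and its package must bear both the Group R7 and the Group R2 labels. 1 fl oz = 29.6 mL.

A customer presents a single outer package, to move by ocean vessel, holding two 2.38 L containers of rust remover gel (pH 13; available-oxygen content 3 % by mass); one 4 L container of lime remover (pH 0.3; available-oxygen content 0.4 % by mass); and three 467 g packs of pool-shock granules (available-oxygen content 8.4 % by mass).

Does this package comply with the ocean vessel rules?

The rust remover gel has pH 13, which is ≥ 12.5, so it is Group R2 (Corrosive).
pH 0.3 meets the Group R2 criterion (Corrosive), so the lime remover is Group R2.
Pool-shock granules: available-oxygen content 8.4 % by mass > 4.5 % by mass → Group R7 (Oxidizer).
Total Group R2: (two 2.38 L containers = 4.76 L) + 4 L = 8.76 L.
That is within the Group R2 ocean vessel limit of 10 L.
Group R7 quantity: three 467 g packs = 1.401 kg.
1.401 kg is within the ocean vessel limit of 2 kg for Group R7.
Every hazard group is within its ocean vessel limit and no segregation rule is violated.

Yes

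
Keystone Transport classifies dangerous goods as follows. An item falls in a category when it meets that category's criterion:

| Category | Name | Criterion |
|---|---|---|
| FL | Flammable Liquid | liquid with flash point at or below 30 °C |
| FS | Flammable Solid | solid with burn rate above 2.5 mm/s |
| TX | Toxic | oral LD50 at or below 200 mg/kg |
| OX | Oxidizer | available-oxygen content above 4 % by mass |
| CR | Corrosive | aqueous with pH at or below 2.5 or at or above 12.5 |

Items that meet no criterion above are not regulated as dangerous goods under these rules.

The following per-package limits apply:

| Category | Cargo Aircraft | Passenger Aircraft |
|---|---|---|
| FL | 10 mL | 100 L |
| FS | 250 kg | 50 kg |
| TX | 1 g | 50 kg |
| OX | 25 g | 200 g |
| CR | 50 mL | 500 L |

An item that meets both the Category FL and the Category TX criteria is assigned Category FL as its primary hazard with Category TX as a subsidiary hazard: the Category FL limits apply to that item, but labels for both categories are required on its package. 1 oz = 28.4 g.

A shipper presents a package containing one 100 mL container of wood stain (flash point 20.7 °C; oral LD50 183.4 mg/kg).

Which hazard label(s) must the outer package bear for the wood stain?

The wood stain has flash point 20.7 °C, which is ≤ 30 °C, so it is Category FL (Flammable Liquid).
Wood stain: oral LD50 183.4 mg/kg ≤ 200 mg/kg → Category TX (Toxic).
By the precedence rule Category FL is primary and Category TX is subsidiary, and that rule requires both labels on the package.

Category FL and TX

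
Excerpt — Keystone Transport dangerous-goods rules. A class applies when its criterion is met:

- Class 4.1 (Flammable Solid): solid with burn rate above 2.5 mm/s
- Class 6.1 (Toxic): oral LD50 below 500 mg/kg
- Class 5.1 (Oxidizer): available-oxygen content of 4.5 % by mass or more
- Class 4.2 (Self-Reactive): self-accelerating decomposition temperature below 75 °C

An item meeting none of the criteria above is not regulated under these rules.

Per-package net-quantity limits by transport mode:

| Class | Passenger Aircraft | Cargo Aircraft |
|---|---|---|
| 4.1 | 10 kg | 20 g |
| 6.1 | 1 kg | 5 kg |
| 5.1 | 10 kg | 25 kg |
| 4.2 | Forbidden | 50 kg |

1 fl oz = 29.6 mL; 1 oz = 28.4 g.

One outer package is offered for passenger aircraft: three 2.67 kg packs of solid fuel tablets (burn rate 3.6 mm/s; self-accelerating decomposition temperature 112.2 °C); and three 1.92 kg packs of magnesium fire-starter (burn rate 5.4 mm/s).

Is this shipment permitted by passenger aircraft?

No

With burn rate 3.6 mm/s (> 2.5 mm/s), the solid fuel tablets fall in Class 4.1.
Burn rate 5.4 mm/s meets the Class 4.1 criterion (Flammable Solid), so the magnesium fire-starter is Class 4.1.
Class 4.1 net quantity: (three 2.67 kg packs = 8.01 kg) + (three 1.92 kg packs = 5.76 kg) = 13.77 kg.
13.77 kg exceeds the passenger aircraft limit of 10 kg for Class 4.1.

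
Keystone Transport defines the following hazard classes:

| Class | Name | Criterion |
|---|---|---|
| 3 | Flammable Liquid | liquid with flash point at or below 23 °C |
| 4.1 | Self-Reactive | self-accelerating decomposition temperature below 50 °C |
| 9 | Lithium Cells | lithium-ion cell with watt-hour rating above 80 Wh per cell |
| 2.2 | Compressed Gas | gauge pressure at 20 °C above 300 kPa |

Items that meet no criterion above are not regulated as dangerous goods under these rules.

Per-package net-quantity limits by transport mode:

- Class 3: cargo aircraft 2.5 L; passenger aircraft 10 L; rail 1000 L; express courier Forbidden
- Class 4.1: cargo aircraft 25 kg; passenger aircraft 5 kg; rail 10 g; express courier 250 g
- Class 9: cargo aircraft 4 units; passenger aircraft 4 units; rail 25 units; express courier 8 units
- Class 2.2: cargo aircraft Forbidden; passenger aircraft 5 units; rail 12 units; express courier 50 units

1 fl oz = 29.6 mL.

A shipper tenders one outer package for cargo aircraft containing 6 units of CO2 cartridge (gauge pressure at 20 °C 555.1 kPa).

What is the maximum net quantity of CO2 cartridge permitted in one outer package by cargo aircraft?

CO2 cartridge: gauge pressure at 20 °C 555.1 kPa > 300 kPa → Class 2.2 (Compressed Gas).
The cargo aircraft limit for Class 2.2 is Forbidden.

Forbidden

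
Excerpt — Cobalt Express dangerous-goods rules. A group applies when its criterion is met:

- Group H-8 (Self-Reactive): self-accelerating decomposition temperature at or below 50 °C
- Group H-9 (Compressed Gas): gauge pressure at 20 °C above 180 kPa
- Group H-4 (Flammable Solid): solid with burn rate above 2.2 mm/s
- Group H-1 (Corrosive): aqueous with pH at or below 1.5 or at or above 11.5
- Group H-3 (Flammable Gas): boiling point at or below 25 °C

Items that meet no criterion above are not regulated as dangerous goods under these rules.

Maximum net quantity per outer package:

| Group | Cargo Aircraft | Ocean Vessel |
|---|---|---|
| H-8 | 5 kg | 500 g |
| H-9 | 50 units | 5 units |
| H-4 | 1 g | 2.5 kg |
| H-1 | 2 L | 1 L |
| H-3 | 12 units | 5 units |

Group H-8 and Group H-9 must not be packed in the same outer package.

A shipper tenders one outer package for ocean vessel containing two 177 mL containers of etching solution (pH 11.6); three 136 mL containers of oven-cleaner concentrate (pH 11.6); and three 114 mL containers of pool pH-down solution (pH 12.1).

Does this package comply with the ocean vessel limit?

With pH 11.6 (≥ 11.5), the etching solution falls in Group H-1.
With pH 11.6 (≥ 11.5), the oven-cleaner concentrate falls in Group H-1.
pH 12.1 meets the Group H-1 criterion (Corrosive), so the pool pH-down solution is Group H-1.
Total Group H-1: (two 177 mL containers = 354 mL) + (three 136 mL containers = 408 mL) + (three 114 mL containers = 342 mL) = 1.104 L.
1.104 L > 1 L (ocean vessel limit, Group H-1) — over the limit.

No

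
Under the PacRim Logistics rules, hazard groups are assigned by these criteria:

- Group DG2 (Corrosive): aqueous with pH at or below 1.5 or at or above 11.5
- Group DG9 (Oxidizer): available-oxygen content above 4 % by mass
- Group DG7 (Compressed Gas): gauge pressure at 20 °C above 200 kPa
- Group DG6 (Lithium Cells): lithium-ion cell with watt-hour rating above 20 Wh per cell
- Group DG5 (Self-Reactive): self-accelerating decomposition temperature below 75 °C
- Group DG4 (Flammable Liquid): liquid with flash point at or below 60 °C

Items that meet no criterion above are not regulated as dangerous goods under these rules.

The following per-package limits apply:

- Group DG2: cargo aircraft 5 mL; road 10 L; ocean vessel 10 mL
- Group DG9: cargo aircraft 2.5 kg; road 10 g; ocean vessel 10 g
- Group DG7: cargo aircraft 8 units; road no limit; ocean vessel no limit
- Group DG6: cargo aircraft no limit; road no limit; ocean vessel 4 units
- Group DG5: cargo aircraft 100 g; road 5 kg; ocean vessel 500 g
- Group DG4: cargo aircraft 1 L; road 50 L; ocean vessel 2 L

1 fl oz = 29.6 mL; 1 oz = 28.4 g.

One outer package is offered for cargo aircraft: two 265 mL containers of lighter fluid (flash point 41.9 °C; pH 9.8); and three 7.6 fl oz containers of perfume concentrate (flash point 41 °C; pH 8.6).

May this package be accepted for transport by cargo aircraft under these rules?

The lighter fluid has flash point 41.9 °C, which is ≤ 60 °C, so it is Group DG4 (Flammable Liquid).
Flash point 41 °C meets the Group DG4 criterion (Flammable Liquid), so the perfume concentrate is Group DG4.
Total Group DG4: (two 265 mL containers = 530 mL) + (three 7.6 fl oz containers = 674.88 mL) = 1204.88 mL.
1204.88 mL > 1 L (cargo aircraft limit, Group DG4) — over the limit.

No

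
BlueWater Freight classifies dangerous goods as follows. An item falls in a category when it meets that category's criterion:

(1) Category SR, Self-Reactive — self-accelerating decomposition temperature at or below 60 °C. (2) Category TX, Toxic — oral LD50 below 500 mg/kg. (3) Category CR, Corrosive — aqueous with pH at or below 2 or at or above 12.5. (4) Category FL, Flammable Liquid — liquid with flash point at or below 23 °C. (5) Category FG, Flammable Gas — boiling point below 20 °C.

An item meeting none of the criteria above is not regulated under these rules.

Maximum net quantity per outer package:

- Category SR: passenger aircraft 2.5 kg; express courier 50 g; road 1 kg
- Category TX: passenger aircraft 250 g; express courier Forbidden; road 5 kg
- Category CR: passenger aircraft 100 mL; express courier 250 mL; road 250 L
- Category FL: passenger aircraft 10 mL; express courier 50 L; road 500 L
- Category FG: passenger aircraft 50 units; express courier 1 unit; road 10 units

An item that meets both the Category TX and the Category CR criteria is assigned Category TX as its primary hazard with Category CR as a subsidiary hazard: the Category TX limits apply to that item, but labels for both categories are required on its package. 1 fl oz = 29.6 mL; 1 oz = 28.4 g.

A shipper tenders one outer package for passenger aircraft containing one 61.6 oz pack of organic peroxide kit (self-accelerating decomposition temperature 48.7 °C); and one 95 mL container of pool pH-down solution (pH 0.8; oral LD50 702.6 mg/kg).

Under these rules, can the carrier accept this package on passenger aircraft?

With self-accelerating decomposition temperature 48.7 °C (≤ 60 °C), the organic peroxide kit falls in Category SR.
pH 0.8 meets the Category CR criterion (Corrosive), so the pool pH-down solution is Category CR.
Category SR quantity: one 61.6 oz pack = 1749.44 g.
That is within the Category SR passenger aircraft limit of 2.5 kg.
Category CR quantity: 95 mL.
95 mL is within the passenger aircraft limit of 100 mL for Category CR.
Every hazard category is within its passenger aircraft limit and no segregation rule is violated.

Yes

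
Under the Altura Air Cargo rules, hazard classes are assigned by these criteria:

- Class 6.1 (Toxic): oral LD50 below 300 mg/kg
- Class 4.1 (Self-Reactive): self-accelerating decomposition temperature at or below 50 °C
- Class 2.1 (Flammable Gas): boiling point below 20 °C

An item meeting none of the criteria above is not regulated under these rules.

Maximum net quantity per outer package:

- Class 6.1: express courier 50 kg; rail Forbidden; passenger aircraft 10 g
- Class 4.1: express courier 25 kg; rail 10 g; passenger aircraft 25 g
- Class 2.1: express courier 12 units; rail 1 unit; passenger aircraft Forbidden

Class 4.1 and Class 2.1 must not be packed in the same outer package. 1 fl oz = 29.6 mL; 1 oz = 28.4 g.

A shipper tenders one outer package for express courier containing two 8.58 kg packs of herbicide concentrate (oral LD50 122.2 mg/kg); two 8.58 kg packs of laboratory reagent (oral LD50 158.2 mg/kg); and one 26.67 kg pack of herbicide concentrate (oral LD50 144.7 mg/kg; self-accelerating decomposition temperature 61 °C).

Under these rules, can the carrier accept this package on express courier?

No

Oral LD50 122.2 mg/kg meets the Class 6.1 criterion (Toxic), so the herbicide concentrate is Class 6.1.
Oral LD50 158.2 mg/kg meets the Class 6.1 criterion (Toxic), so the laboratory reagent is Class 6.1.
Herbicide concentrate: oral LD50 144.7 mg/kg < 300 mg/kg → Class 6.1 (Toxic).
Class 6.1 net quantity: (two 8.58 kg packs = 17.16 kg) + (two 8.58 kg packs = 17.16 kg) + 26.67 kg = 60.99 kg.
60.99 kg exceeds the express courier limit of 50 kg for Class 6.1.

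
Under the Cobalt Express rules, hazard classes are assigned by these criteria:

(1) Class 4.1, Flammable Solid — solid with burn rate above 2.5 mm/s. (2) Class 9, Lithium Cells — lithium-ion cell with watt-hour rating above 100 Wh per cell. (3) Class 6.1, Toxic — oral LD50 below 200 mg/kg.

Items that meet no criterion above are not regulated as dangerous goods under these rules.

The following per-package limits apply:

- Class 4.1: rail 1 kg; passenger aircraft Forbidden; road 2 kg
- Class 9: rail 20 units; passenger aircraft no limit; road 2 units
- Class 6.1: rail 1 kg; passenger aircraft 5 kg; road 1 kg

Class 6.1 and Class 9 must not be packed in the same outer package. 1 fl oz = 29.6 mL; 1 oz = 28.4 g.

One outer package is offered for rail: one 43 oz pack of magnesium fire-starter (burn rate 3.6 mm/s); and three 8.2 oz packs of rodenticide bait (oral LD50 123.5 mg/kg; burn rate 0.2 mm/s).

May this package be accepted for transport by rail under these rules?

No

Burn rate 3.6 mm/s meets the Class 4.1 criterion (Flammable Solid), so the magnesium fire-starter is Class 4.1.
With oral LD50 123.5 mg/kg (< 200 mg/kg), the rodenticide bait falls in Class 6.1.
Class 4.1 quantity: one 43 oz pack = 1221.2 g.
1221.2 g > 1 kg (rail limit, Class 4.1) — over the limit.
Class 6.1 quantity: three 8.2 oz packs = 698.64 g.
698.64 g is within the rail limit of 1 kg for Class 6.1.
The segregation rule (Class 6.1 with Class 9) does not apply to Class 4.1 with Class 6.1.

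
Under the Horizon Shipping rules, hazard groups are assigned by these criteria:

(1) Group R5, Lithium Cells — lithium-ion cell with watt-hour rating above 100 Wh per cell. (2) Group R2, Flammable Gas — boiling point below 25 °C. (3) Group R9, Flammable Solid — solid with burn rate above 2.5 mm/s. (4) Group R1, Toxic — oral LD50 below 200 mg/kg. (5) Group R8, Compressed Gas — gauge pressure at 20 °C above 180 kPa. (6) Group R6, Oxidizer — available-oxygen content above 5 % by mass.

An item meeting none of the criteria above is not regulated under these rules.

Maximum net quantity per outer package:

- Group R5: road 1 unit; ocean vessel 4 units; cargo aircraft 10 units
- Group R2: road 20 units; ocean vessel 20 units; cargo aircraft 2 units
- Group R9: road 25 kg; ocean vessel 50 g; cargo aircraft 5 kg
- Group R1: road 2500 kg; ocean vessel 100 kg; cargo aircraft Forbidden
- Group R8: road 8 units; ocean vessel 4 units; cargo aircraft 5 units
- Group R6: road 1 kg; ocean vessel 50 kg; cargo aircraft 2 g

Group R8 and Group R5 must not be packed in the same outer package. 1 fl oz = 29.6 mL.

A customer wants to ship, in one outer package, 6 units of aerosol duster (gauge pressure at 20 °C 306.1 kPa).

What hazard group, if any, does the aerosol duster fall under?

With gauge pressure at 20 °C 306.1 kPa (> 180 kPa), the aerosol duster falls in Group R8.

Group R8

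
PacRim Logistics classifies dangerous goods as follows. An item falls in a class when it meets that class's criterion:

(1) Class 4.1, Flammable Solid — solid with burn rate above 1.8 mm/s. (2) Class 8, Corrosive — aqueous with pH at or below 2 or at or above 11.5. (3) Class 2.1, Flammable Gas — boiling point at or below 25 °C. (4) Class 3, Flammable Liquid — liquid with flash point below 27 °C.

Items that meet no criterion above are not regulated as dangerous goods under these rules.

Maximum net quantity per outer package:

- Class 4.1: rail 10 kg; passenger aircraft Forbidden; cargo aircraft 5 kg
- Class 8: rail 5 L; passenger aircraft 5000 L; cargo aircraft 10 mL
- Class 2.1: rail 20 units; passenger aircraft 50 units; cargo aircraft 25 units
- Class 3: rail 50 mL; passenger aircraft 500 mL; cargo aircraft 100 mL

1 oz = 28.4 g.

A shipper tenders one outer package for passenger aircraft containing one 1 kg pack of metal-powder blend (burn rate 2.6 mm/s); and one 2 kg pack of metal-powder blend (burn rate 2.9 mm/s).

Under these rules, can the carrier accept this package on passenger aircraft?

No

The metal-powder blend has burn rate 2.6 mm/s, which is > 1.8 mm/s, so it is Class 4.1 (Flammable Solid).
Burn rate 2.9 mm/s meets the Class 4.1 criterion (Flammable Solid), so the metal-powder blend is Class 4.1.
Class 4.1 net quantity: 1 kg + 2 kg = 3 kg.
By passenger aircraft, Class 4.1 is Forbidden regardless of quantity.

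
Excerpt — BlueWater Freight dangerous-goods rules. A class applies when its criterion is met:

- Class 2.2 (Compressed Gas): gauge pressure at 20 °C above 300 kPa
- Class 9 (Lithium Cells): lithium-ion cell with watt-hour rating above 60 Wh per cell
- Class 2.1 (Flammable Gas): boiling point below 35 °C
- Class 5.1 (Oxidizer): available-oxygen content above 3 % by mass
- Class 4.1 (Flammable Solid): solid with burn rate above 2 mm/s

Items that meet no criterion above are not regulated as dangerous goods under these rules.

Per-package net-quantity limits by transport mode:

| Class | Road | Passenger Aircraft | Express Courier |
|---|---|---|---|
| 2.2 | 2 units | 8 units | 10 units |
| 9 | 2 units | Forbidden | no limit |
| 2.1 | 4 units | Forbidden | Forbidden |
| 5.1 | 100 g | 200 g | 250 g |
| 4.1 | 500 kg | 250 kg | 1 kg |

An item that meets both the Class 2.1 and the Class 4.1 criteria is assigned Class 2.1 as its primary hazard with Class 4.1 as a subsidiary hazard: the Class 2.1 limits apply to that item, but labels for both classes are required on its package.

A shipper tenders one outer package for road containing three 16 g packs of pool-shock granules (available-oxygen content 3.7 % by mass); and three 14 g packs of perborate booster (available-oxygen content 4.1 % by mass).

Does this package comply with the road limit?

Available-oxygen content 3.7 % by mass meets the Class 5.1 criterion (Oxidizer), so the pool-shock granules are Class 5.1.
Perborate booster: available-oxygen content 4.1 % by mass > 3 % by mass → Class 5.1 (Oxidizer).
Total Class 5.1: (three 16 g packs = 48 g) + (three 14 g packs = 42 g) = 90 g.
90 g ≤ 100 g (road limit, Class 5.1) — within limit.

Yes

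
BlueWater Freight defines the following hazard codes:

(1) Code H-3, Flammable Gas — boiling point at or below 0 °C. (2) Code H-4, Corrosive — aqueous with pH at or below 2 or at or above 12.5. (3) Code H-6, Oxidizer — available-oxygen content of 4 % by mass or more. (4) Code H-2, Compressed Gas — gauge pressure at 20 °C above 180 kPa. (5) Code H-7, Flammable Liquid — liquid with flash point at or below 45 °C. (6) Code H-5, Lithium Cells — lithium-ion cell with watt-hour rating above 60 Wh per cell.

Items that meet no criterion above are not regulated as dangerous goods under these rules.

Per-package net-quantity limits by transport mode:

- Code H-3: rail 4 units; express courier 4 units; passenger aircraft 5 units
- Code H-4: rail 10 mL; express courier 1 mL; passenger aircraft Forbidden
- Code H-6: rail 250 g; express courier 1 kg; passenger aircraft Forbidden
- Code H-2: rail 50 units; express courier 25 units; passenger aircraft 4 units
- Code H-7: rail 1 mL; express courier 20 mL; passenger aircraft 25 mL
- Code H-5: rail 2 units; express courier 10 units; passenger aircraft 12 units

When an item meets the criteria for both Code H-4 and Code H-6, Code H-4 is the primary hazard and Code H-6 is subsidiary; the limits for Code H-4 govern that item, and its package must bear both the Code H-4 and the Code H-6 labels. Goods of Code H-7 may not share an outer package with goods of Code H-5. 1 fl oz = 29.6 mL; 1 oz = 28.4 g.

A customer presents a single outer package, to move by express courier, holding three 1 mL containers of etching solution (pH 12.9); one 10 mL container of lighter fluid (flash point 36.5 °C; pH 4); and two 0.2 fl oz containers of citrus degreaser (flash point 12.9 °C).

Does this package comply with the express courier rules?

No

pH 12.9 meets the Code H-4 criterion (Corrosive), so the etching solution is Code H-4.
Flash point 36.5 °C meets the Code H-7 criterion (Flammable Liquid), so the lighter fluid is Code H-7.
The citrus degreaser has flash point 12.9 °C, which is ≤ 45 °C, so it is Code H-7 (Flammable Liquid).
Code H-7 net quantity: 10 mL + (two 0.2 fl oz containers = 11.84 mL) = 21.84 mL.
21.84 mL > 20 mL (express courier limit, Code H-7) — over the limit.
Code H-4 quantity: three 1 mL containers = 3 mL.
That exceeds the Code H-4 express courier limit of 1 mL.
The segregation rule (Code H-7 with Code H-5) does not apply to Code H-7 with Code H-4.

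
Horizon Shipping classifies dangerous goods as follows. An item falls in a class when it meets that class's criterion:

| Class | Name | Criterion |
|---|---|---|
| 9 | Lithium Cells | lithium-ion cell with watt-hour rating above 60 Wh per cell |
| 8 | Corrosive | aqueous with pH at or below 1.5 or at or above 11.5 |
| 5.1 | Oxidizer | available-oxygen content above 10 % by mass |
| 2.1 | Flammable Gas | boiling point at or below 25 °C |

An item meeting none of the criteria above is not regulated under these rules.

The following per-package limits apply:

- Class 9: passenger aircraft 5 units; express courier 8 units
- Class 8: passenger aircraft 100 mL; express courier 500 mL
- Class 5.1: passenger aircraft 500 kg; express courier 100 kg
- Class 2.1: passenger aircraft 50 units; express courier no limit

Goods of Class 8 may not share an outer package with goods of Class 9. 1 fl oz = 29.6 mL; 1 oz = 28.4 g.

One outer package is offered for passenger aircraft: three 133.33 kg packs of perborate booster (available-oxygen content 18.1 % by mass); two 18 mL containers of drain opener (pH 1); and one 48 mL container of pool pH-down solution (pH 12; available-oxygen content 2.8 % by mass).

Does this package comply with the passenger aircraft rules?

Yes

The perborate booster has available-oxygen content 18.1 % by mass, which is > 10 % by mass, so it is Class 5.1 (Oxidizer).
pH 1 meets the Class 8 criterion (Corrosive), so the drain opener is Class 8.
With pH 12 (≥ 11.5), the pool pH-down solution falls in Class 8.
Total Class 8: (two 18 mL containers = 36 mL) + 48 mL = 84 mL.
That is within the Class 8 passenger aircraft limit of 100 mL.
Class 5.1 quantity: three 133.33 kg packs = 399.99 kg.
399.99 kg ≤ 500 kg (passenger aircraft limit, Class 5.1) — within limit.
The segregation rule (Class 8 with Class 9) does not apply to Class 8 with Class 5.1.
Every hazard class is within its passenger aircraft limit and no segregation rule is violated.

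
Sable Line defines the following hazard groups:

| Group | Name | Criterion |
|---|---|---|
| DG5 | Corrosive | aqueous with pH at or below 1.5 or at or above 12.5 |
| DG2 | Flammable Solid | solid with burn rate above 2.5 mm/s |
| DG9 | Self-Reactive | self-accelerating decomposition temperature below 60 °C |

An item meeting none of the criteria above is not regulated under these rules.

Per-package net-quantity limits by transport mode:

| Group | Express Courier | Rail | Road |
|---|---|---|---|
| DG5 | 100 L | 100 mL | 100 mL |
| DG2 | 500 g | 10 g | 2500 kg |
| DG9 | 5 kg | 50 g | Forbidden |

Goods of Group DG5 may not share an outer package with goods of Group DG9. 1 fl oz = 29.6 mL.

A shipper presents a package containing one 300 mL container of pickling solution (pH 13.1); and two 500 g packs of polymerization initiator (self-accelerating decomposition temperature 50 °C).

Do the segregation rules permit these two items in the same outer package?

No

With pH 13.1 (≥ 12.5), the pickling solution falls in Group DG5.
The polymerization initiator has self-accelerating decomposition temperature 50 °C, which is < 60 °C, so it is Group DG9 (Self-Reactive).
Group DG5 and Group DG9 may not share an outer package.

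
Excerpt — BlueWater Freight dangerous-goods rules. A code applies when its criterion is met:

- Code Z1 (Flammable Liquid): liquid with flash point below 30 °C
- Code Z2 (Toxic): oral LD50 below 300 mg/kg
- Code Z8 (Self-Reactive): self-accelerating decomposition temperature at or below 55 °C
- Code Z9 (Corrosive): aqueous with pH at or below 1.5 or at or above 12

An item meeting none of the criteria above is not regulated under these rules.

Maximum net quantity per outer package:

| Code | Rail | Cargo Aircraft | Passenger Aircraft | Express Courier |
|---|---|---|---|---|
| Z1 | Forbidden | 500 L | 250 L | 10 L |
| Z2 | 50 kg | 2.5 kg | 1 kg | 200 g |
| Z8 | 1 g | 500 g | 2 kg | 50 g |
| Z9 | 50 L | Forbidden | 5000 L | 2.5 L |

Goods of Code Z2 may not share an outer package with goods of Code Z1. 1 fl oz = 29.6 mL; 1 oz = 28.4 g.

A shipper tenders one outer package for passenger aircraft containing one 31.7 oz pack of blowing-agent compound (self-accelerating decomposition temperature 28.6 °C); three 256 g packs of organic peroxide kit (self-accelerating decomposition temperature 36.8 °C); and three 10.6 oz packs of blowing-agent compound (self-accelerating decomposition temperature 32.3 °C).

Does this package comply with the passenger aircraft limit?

Blowing-agent compound: self-accelerating decomposition temperature 28.6 °C ≤ 55 °C → Code Z8 (Self-Reactive).
Self-accelerating decomposition temperature 36.8 °C meets the Code Z8 criterion (Self-Reactive), so the organic peroxide kit is Code Z8.
The blowing-agent compound has self-accelerating decomposition temperature 32.3 °C, which is ≤ 55 °C, so it is Code Z8 (Self-Reactive).
Total Code Z8: (one 31.7 oz pack = 900.28 g) + (three 256 g packs = 768 g) + (three 10.6 oz packs = 903.12 g) = 2571.4 g.
That exceeds the Code Z8 passenger aircraft limit of 2 kg.

No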